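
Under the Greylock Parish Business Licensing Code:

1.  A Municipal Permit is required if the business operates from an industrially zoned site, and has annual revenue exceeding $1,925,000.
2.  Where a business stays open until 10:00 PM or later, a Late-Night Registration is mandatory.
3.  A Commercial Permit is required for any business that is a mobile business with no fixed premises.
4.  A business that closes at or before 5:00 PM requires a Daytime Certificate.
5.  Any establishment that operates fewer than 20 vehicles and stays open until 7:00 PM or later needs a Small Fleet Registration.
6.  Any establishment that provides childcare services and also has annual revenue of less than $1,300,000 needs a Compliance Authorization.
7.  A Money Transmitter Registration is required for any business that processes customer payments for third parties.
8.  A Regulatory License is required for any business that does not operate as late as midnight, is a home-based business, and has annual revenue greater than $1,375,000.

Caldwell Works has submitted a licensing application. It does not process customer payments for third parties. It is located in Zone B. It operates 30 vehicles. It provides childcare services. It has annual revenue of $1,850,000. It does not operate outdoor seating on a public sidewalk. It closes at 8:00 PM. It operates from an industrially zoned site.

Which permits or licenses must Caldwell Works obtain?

1. operates from an industrially zoned site; revenue $1,850,000 ≤ $1,925,000 → Municipal Permit not required.
2. closes 8:00 PM, at/before 10:00 PM → Late-Night Registration not required.
3. operates from an industrially zoned site (not: is a mobile business with no fixed premises) → Commercial Permit not required.
4. closes 8:00 PM, after 5:00 PM → Daytime Certificate not required.
5. vehicles 30 ≥ 20; closes 8:00 PM, after 7:00 PM → Small Fleet Registration not required.
6. provides childcare services; revenue $1,850,000 ≥ $1,300,000 → Compliance Authorization not required.
7. does not process customer payments for third parties → Money Transmitter Registration not required.
8. closes 8:00 PM, at/before midnight; operates from an industrially zoned site (not: is a home-based business); revenue $1,850,000 > $1,375,000 → Regulatory License not required.

None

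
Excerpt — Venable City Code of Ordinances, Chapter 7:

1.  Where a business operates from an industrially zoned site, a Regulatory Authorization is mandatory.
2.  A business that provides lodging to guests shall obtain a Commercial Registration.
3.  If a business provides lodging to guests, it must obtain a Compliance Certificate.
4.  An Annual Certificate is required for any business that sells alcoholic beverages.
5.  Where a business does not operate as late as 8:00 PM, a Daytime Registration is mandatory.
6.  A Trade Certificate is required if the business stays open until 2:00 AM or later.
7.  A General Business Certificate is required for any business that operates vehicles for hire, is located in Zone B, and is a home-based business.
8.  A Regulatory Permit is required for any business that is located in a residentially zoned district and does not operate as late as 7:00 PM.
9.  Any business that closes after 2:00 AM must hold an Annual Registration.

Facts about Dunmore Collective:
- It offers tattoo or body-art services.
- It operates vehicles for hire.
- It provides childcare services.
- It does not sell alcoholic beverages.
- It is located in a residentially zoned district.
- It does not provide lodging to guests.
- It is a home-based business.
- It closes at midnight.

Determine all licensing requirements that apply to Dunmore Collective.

None

1. is a home-based business (not: operates from an industrially zoned site) → Regulatory Authorization not required.
2. does not provide lodging to guests → Commercial Registration not required.
3. does not provide lodging to guests → Compliance Certificate not required.
4. does not sell alcoholic beverages → Annual Certificate not required.
5. closes midnight, after 8:00 PM → Daytime Registration not required.
6. closes midnight, at/before 2:00 AM → Trade Certificate not required.
7. operates vehicles for hire; is located in a residentially zoned district (not: is located in Zone B); is a home-based business → General Business Certificate not required.
8. is located in a residentially zoned district; closes midnight, after 7:00 PM → Regulatory Permit not required.
9. closes midnight, at/before 2:00 AM → Annual Registration not required.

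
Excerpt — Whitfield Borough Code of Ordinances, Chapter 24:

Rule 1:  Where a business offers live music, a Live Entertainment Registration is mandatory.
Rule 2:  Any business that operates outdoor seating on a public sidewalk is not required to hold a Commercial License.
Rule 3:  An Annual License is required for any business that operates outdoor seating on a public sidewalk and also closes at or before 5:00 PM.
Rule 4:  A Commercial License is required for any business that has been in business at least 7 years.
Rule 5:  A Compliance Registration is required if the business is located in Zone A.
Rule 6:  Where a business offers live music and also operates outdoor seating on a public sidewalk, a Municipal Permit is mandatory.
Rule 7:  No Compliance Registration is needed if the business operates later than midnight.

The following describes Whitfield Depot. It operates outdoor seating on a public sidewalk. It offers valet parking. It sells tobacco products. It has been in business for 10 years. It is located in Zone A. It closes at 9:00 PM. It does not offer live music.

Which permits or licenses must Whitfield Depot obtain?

Compliance Registration

Rule 1: does not offer live music → Live Entertainment Registration not required.
Rule 2: operates outdoor seating on a public sidewalk → exempt from Commercial License.
Rule 3: operates outdoor seating on a public sidewalk; closes 9:00 PM, after 5:00 PM → Annual License not required.
Rule 4: years in business 10 ≥ 7 → Commercial License required.
Rule 5: is located in Zone A → Compliance Registration required.
Rule 6: does not offer live music; operates outdoor seating on a public sidewalk → Municipal Permit not required.
Rule 7: closes 9:00 PM, at/before midnight → Compliance Registration exemption does not apply.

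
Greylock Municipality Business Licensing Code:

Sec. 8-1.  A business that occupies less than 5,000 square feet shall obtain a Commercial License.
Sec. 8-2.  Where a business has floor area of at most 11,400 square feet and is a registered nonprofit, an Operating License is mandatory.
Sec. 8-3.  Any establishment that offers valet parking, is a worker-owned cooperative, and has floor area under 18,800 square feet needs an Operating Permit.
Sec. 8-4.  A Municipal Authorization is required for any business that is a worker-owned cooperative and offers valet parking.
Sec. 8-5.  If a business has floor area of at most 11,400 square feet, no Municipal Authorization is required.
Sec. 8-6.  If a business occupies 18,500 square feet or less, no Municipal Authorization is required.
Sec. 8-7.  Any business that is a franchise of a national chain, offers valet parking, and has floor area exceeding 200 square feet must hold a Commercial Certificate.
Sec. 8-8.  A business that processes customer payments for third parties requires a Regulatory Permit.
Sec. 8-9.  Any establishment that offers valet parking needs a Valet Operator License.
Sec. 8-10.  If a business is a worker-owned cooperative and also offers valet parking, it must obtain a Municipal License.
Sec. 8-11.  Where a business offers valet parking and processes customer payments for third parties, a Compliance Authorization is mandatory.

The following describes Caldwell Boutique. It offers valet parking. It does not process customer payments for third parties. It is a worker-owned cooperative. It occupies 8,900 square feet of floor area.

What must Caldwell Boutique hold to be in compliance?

Municipal License, Operating Permit, Valet Operator License

Sec. 8-1. floor area 8,900 square feet ≥ 5,000 square feet → Commercial License not required.
Sec. 8-2. floor area 8,900 square feet ≤ 11,400 square feet; is a worker-owned cooperative (not: is a registered nonprofit) → Operating License not required.
Sec. 8-3. offers valet parking; is a worker-owned cooperative; floor area 8,900 square feet < 18,800 square feet → Operating Permit required.
Sec. 8-4. is a worker-owned cooperative; offers valet parking → Municipal Authorization required.
Sec. 8-5. floor area 8,900 square feet ≤ 11,400 square feet → exempt from Municipal Authorization.
Sec. 8-6. floor area 8,900 square feet ≤ 18,500 square feet → exempt from Municipal Authorization.
Sec. 8-7. is a worker-owned cooperative (not: is a franchise of a national chain); offers valet parking; floor area 8,900 square feet > 200 square feet → Commercial Certificate not required.
Sec. 8-8. does not process customer payments for third parties → Regulatory Permit not required.
Sec. 8-9. offers valet parking → Valet Operator License required.
Sec. 8-10. is a worker-owned cooperative; offers valet parking → Municipal License required.
Sec. 8-11. offers valet parking; does not process customer payments for third parties → Compliance Authorization not required.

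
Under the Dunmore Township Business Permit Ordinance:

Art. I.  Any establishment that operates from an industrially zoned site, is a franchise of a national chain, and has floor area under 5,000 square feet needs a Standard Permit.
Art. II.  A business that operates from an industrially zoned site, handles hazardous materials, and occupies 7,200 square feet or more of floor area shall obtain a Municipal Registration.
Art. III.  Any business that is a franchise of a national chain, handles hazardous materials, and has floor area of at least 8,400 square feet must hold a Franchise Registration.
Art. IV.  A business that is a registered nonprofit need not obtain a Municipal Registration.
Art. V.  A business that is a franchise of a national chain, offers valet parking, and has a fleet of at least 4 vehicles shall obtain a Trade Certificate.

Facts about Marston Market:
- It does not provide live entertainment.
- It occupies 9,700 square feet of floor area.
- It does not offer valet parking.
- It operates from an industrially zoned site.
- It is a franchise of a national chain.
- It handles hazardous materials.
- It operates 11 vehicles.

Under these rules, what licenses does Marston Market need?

Franchise Registration, Municipal Registration

Art. I. operates from an industrially zoned site; is a franchise of a national chain; floor area 9,700 square feet ≥ 5,000 square feet → Standard Permit not required.
Art. II. operates from an industrially zoned site; handles hazardous materials; floor area 9,700 square feet ≥ 7,200 square feet → Municipal Registration required.
Art. III. is a franchise of a national chain; handles hazardous materials; floor area 9,700 square feet ≥ 8,400 square feet → Franchise Registration required.
Art. IV. is a franchise of a national chain (not: is a registered nonprofit) → Municipal Registration exemption does not apply.
Art. V. is a franchise of a national chain; does not offer valet parking; vehicles 11 ≥ 4 → Trade Certificate not required.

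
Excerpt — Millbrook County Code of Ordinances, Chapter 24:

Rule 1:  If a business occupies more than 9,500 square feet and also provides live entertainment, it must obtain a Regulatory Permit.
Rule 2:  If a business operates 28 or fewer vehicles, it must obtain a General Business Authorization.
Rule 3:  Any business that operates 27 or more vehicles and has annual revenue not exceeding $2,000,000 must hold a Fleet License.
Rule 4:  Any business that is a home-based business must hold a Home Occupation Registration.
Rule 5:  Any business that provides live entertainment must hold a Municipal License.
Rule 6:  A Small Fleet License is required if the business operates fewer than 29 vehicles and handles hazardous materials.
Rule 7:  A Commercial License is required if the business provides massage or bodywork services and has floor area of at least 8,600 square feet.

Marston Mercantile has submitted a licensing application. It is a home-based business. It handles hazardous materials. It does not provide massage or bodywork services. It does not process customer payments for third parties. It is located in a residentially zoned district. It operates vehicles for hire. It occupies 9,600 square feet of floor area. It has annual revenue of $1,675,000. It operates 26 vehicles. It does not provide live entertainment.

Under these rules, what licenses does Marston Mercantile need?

General Business Authorization, Home Occupation Registration, Small Fleet License

Rule 1: floor area 9,600 square feet > 9,500 square feet; does not provide live entertainment → Regulatory Permit not required.
Rule 2: vehicles 26 ≤ 28 → General Business Authorization required.
Rule 3: vehicles 26 < 27; revenue $1,675,000 ≤ $2,000,000 → Fleet License not required.
Rule 4: is a home-based business → Home Occupation Registration required.
Rule 5: does not provide live entertainment → Municipal License not required.
Rule 6: vehicles 26 < 29; handles hazardous materials → Small Fleet License required.
Rule 7: does not provide massage or bodywork services; floor area 9,600 square feet ≥ 8,600 square feet → Commercial License not required.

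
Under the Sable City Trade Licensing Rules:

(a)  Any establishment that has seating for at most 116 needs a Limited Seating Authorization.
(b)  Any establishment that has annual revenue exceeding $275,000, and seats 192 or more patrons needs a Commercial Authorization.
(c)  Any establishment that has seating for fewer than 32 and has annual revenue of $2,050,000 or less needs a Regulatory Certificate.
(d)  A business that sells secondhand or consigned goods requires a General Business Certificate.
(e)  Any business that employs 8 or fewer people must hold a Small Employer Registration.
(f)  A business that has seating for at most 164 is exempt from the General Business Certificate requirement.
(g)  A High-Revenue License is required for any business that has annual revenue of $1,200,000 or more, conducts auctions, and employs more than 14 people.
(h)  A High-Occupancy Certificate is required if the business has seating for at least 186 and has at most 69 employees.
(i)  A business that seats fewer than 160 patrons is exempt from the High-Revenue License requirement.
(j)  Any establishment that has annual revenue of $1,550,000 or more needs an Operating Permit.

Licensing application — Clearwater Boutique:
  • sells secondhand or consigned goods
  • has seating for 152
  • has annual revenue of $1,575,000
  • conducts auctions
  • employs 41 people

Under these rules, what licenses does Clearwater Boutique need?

(a) seating 152 > 116 → Limited Seating Authorization not required.
(b) revenue $1,575,000 > $275,000; seating 152 < 192 → Commercial Authorization not required.
(c) seating 152 ≥ 32; revenue $1,575,000 ≤ $2,050,000 → Regulatory Certificate not required.
(d) sells secondhand or consigned goods → General Business Certificate required.
(e) employees 41 > 8 → Small Employer Registration not required.
(f) seating 152 ≤ 164 → exempt from General Business Certificate.
(g) revenue $1,575,000 ≥ $1,200,000; conducts auctions; employees 41 > 14 → High-Revenue License required.
(h) seating 152 < 186; employees 41 ≤ 69 → High-Occupancy Certificate not required.
(i) seating 152 < 160 → exempt from High-Revenue License.
(j) revenue $1,575,000 ≥ $1,550,000 → Operating Permit required.

Operating Permit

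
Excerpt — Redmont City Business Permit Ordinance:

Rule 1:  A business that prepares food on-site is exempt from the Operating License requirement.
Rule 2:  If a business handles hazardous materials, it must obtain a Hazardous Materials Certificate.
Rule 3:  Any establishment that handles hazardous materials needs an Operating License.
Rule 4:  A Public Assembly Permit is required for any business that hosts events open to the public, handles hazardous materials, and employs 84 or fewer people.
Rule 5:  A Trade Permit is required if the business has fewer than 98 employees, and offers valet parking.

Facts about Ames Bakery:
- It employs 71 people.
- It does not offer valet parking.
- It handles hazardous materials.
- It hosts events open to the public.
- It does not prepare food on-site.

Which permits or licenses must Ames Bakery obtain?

Hazardous Materials Certificate, Operating License, Public Assembly Permit

Rule 1: does not prepare food on-site → Operating License exemption does not apply.
Rule 2: handles hazardous materials → Hazardous Materials Certificate required.
Rule 3: handles hazardous materials → Operating License required.
Rule 4: hosts events open to the public; handles hazardous materials; employees 71 ≤ 84 → Public Assembly Permit required.
Rule 5: employees 71 < 98; does not offer valet parking → Trade Permit not required.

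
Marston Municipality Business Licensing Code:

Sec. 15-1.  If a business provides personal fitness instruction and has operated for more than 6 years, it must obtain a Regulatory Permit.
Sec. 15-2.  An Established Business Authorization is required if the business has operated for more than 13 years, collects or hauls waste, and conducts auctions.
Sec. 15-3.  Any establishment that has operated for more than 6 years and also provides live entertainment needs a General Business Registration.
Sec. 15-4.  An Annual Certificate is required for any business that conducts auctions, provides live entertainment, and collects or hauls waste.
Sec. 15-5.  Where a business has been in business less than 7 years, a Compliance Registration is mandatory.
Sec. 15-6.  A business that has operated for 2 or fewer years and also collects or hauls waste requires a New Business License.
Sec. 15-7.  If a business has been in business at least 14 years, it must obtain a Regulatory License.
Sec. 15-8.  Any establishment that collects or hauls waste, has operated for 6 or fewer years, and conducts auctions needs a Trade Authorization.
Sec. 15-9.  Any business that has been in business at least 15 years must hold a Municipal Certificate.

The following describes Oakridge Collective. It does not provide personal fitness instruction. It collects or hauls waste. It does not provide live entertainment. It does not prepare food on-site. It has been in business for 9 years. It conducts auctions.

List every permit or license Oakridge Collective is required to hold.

Sec. 15-1. does not provide personal fitness instruction; years in business 9 > 6 → Regulatory Permit not required.
Sec. 15-2. years in business 9 ≤ 13; collects or hauls waste; conducts auctions → Established Business Authorization not required.
Sec. 15-3. years in business 9 > 6; does not provide live entertainment → General Business Registration not required.
Sec. 15-4. conducts auctions; does not provide live entertainment; collects or hauls waste → Annual Certificate not required.
Sec. 15-5. years in business 9 ≥ 7 → Compliance Registration not required.
Sec. 15-6. years in business 9 > 2; collects or hauls waste → New Business License not required.
Sec. 15-7. years in business 9 < 14 → Regulatory License not required.
Sec. 15-8. collects or hauls waste; years in business 9 > 6; conducts auctions → Trade Authorization not required.
Sec. 15-9. years in business 9 < 15 → Municipal Certificate not required.

None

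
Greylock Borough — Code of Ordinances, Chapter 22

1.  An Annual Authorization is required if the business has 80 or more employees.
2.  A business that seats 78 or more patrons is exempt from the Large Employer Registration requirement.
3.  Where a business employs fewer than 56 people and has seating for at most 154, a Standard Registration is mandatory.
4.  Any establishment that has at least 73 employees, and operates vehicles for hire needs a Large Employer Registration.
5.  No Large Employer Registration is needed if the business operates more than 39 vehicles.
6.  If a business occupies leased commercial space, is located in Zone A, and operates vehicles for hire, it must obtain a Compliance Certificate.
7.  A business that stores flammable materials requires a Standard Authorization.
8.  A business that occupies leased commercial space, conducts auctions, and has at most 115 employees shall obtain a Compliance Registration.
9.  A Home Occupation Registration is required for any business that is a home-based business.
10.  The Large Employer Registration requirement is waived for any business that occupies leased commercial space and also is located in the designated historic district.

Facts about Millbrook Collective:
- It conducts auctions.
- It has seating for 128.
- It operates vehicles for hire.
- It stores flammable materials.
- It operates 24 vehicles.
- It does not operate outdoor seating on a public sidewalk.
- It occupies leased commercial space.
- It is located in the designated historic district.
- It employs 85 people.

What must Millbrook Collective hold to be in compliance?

1. employees 85 ≥ 80 → Annual Authorization required.
2. seating 128 ≥ 78 → exempt from Large Employer Registration.
3. employees 85 ≥ 56; seating 128 ≤ 154 → Standard Registration not required.
4. employees 85 ≥ 73; operates vehicles for hire → Large Employer Registration required.
5. vehicles 24 ≤ 39 → Large Employer Registration exemption does not apply.
6. occupies leased commercial space; is located in the designated historic district (not: is located in Zone A); operates vehicles for hire → Compliance Certificate not required.
7. stores flammable materials → Standard Authorization required.
8. occupies leased commercial space; conducts auctions; employees 85 ≤ 115 → Compliance Registration required.
9. occupies leased commercial space (not: is a home-based business) → Home Occupation Registration not required.
10. occupies leased commercial space; is located in the designated historic district → exempt from Large Employer Registration.

Annual Authorization, Compliance Registration, Standard Authorization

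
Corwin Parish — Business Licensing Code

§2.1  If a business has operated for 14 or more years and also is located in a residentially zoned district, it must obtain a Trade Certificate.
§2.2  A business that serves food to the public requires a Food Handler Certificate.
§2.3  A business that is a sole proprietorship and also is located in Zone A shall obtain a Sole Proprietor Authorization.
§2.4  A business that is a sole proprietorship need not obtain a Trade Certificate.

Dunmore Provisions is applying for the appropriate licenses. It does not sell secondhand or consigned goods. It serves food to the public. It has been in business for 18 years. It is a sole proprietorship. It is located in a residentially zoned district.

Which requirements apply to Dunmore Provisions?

§2.1 years in business 18 ≥ 14; is located in a residentially zoned district → Trade Certificate required.
§2.2 serves food to the public → Food Handler Certificate required.
§2.3 is a sole proprietorship; is located in a residentially zoned district (not: is located in Zone A) → Sole Proprietor Authorization not required.
§2.4 is a sole proprietorship → exempt from Trade Certificate.

Food Handler Certificate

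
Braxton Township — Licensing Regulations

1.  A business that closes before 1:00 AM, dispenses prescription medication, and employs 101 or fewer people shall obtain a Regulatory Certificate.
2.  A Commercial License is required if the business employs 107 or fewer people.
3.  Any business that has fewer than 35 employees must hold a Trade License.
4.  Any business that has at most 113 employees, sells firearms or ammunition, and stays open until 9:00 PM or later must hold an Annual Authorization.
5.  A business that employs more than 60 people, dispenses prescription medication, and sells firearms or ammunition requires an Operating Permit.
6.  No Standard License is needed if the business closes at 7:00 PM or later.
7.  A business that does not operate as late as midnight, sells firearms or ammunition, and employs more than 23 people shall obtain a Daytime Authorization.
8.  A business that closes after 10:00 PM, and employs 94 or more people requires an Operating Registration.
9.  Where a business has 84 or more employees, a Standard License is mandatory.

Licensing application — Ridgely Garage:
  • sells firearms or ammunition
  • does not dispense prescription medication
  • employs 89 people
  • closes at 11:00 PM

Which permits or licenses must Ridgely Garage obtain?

Annual Authorization, Commercial License, Daytime Authorization

1. closes 11:00 PM, at/before 1:00 AM; does not dispense prescription medication; employees 89 ≤ 101 → Regulatory Certificate not required.
2. employees 89 ≤ 107 → Commercial License required.
3. employees 89 ≥ 35 → Trade License not required.
4. employees 89 ≤ 113; sells firearms or ammunition; closes 11:00 PM, after 9:00 PM → Annual Authorization required.
5. employees 89 > 60; does not dispense prescription medication; sells firearms or ammunition → Operating Permit not required.
6. closes 11:00 PM, after 7:00 PM → exempt from Standard License.
7. closes 11:00 PM, at/before midnight; sells firearms or ammunition; employees 89 > 23 → Daytime Authorization required.
8. closes 11:00 PM, after 10:00 PM; employees 89 < 94 → Operating Registration not required.
9. employees 89 ≥ 84 → Standard License required.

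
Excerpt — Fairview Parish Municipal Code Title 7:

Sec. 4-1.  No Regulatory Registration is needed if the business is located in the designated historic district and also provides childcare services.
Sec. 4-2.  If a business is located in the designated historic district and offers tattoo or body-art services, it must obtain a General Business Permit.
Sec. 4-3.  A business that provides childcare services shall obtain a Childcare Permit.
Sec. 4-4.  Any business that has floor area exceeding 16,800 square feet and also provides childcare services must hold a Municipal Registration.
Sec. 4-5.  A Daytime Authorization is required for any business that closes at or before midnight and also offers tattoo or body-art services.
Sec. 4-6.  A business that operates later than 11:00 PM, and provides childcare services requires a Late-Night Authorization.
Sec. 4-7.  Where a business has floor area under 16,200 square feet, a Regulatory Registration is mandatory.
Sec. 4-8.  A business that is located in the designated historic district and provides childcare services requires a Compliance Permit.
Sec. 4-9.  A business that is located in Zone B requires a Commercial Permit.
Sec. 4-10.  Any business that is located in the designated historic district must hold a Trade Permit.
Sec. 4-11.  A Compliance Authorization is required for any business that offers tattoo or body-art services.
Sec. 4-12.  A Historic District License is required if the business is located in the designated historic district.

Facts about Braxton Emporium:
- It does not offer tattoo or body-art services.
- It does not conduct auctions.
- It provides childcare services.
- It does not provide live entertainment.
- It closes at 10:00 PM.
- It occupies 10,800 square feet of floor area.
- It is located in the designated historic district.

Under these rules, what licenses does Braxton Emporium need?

Childcare Permit, Compliance Permit, Historic District License, Trade Permit

Sec. 4-1. is located in the designated historic district; provides childcare services → exempt from Regulatory Registration.
Sec. 4-2. is located in the designated historic district; does not offer tattoo or body-art services → General Business Permit not required.
Sec. 4-3. provides childcare services → Childcare Permit required.
Sec. 4-4. floor area 10,800 square feet ≤ 16,800 square feet; provides childcare services → Municipal Registration not required.
Sec. 4-5. closes 10:00 PM, at/before midnight; does not offer tattoo or body-art services → Daytime Authorization not required.
Sec. 4-6. closes 10:00 PM, at/before 11:00 PM; provides childcare services → Late-Night Authorization not required.
Sec. 4-7. floor area 10,800 square feet < 16,200 square feet → Regulatory Registration required.
Sec. 4-8. is located in the designated historic district; provides childcare services → Compliance Permit required.
Sec. 4-9. is located in the designated historic district (not: is located in Zone B) → Commercial Permit not required.
Sec. 4-10. is located in the designated historic district → Trade Permit required.
Sec. 4-11. does not offer tattoo or body-art services → Compliance Authorization not required.
Sec. 4-12. is located in the designated historic district → Historic District License required.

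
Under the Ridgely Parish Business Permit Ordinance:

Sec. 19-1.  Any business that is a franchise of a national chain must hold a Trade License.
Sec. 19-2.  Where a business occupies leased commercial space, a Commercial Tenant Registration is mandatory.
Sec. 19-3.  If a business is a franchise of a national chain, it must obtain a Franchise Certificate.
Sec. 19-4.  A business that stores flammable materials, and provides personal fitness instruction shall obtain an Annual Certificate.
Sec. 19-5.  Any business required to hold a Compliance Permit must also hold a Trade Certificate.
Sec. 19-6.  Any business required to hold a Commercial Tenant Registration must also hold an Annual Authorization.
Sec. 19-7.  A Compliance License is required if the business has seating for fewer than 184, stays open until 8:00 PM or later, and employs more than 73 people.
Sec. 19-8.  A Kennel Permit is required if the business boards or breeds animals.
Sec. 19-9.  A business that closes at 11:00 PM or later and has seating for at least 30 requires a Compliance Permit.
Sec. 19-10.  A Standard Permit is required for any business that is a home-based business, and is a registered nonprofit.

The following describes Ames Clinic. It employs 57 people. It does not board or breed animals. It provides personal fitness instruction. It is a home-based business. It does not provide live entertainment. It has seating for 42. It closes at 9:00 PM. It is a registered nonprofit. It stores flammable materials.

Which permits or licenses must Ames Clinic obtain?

Annual Certificate, Standard Permit

Sec. 19-1. is a registered nonprofit (not: is a franchise of a national chain) → Trade License not required.
Sec. 19-2. is a home-based business (not: occupies leased commercial space) → Commercial Tenant Registration not required.
Sec. 19-3. is a registered nonprofit (not: is a franchise of a national chain) → Franchise Certificate not required.
Sec. 19-4. stores flammable materials; provides personal fitness instruction → Annual Certificate required.
Sec. 19-5. Compliance Permit is not required → no effect.
Sec. 19-6. Commercial Tenant Registration is not required → no effect.
Sec. 19-7. seating 42 < 184; closes 9:00 PM, after 8:00 PM; employees 57 ≤ 73 → Compliance License not required.
Sec. 19-8. does not board or breed animals → Kennel Permit not required.
Sec. 19-9. closes 9:00 PM, at/before 11:00 PM; seating 42 ≥ 30 → Compliance Permit not required.
Sec. 19-10. is a home-based business; is a registered nonprofit → Standard Permit required.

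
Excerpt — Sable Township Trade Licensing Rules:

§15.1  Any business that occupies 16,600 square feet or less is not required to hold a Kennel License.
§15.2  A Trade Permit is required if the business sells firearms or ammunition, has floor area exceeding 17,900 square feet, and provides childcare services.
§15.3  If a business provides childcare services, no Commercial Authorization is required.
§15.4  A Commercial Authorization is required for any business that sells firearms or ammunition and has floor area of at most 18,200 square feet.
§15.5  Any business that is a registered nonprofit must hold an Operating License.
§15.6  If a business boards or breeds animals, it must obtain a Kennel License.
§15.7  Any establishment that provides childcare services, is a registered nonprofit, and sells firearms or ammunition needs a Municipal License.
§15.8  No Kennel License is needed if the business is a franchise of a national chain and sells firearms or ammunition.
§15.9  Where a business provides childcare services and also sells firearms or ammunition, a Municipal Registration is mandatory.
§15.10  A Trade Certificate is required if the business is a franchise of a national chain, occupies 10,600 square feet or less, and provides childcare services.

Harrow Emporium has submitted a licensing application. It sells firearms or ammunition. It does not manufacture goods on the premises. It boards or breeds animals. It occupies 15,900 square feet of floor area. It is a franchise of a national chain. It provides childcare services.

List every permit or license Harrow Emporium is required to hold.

Municipal Registration

§15.1 floor area 15,900 square feet ≤ 16,600 square feet → exempt from Kennel License.
§15.2 sells firearms or ammunition; floor area 15,900 square feet ≤ 17,900 square feet; provides childcare services → Trade Permit not required.
§15.3 provides childcare services → exempt from Commercial Authorization.
§15.4 sells firearms or ammunition; floor area 15,900 square feet ≤ 18,200 square feet → Commercial Authorization required.
§15.5 is a franchise of a national chain (not: is a registered nonprofit) → Operating License not required.
§15.6 boards or breeds animals → Kennel License required.
§15.7 provides childcare services; is a franchise of a national chain (not: is a registered nonprofit); sells firearms or ammunition → Municipal License not required.
§15.8 is a franchise of a national chain; sells firearms or ammunition → exempt from Kennel License.
§15.9 provides childcare services; sells firearms or ammunition → Municipal Registration required.
§15.10 is a franchise of a national chain; floor area 15,900 square feet > 10,600 square feet; provides childcare services → Trade Certificate not required.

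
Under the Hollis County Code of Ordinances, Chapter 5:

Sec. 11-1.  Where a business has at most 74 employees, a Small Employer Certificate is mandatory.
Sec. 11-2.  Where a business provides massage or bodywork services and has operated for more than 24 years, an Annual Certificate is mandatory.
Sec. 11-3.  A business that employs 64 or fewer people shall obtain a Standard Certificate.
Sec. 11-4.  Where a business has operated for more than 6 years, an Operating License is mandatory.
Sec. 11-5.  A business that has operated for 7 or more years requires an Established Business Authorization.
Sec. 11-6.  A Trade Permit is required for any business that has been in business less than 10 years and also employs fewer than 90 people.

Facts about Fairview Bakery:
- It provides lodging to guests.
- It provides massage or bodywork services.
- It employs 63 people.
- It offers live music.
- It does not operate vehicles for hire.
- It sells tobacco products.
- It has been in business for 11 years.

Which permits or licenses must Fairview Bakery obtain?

Sec. 11-1. employees 63 ≤ 74 → Small Employer Certificate required.
Sec. 11-2. provides massage or bodywork services; years in business 11 ≤ 24 → Annual Certificate not required.
Sec. 11-3. employees 63 ≤ 64 → Standard Certificate required.
Sec. 11-4. years in business 11 > 6 → Operating License required.
Sec. 11-5. years in business 11 ≥ 7 → Established Business Authorization required.
Sec. 11-6. years in business 11 ≥ 10; employees 63 < 90 → Trade Permit not required.

Established Business Authorization, Operating License, Small Employer Certificate, Standard Certificate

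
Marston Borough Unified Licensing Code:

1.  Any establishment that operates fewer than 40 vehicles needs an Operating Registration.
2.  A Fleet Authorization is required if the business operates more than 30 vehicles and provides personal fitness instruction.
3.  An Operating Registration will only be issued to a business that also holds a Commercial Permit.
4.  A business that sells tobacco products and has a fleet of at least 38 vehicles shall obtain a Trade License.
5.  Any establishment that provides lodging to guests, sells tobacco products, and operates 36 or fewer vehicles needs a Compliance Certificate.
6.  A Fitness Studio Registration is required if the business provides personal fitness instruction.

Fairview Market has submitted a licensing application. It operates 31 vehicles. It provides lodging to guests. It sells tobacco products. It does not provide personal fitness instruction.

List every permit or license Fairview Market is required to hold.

1. vehicles 31 < 40 → Operating Registration required.
2. vehicles 31 > 30; does not provide personal fitness instruction → Fleet Authorization not required.
3. Operating Registration is required → Commercial Permit also required.
4. sells tobacco products; vehicles 31 < 38 → Trade License not required.
5. provides lodging to guests; sells tobacco products; vehicles 31 ≤ 36 → Compliance Certificate required.
6. does not provide personal fitness instruction → Fitness Studio Registration not required.

Commercial Permit, Compliance Certificate, Operating Registration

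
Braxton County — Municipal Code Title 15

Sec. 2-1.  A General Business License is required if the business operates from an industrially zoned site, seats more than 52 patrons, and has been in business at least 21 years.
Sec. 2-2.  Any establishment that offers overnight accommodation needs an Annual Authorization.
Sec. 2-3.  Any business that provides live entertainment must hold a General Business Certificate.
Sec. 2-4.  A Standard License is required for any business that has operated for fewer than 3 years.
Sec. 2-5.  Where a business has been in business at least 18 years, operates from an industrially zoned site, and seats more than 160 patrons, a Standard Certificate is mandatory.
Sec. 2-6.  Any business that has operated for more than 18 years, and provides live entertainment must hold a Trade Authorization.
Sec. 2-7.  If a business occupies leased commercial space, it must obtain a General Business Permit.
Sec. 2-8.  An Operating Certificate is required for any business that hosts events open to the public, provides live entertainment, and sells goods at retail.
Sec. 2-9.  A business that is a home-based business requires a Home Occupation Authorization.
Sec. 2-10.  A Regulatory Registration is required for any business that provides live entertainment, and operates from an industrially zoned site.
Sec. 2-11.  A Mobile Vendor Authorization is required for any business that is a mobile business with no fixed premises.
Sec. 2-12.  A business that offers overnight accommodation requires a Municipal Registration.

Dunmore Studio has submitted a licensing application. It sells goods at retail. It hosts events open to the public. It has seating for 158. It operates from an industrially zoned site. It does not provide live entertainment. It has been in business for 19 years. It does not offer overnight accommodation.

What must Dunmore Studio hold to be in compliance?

Sec. 2-1. operates from an industrially zoned site; seating 158 > 52; years in business 19 < 21 → General Business License not required.
Sec. 2-2. does not offer overnight accommodation → Annual Authorization not required.
Sec. 2-3. does not provide live entertainment → General Business Certificate not required.
Sec. 2-4. years in business 19 ≥ 3 → Standard License not required.
Sec. 2-5. years in business 19 ≥ 18; operates from an industrially zoned site; seating 158 ≤ 160 → Standard Certificate not required.
Sec. 2-6. years in business 19 > 18; does not provide live entertainment → Trade Authorization not required.
Sec. 2-7. operates from an industrially zoned site (not: occupies leased commercial space) → General Business Permit not required.
Sec. 2-8. hosts events open to the public; does not provide live entertainment; sells goods at retail → Operating Certificate not required.
Sec. 2-9. operates from an industrially zoned site (not: is a home-based business) → Home Occupation Authorization not required.
Sec. 2-10. does not provide live entertainment; operates from an industrially zoned site → Regulatory Registration not required.
Sec. 2-11. operates from an industrially zoned site (not: is a mobile business with no fixed premises) → Mobile Vendor Authorization not required.
Sec. 2-12. does not offer overnight accommodation → Municipal Registration not required.

None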